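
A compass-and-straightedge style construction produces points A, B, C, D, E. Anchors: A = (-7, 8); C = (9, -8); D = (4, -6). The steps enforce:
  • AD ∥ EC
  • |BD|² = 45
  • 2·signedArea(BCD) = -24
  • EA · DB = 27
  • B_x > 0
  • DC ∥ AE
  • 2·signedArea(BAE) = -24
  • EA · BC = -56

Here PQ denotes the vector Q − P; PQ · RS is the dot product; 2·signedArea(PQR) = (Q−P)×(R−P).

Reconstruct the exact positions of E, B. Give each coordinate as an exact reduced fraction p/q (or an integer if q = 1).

1. E_x = -2  [AD ∥ EC ∩ DC ∥ AE]
2. E_y = 6  [AD ∥ EC ∩ DC ∥ AE]
   → E = (-2, 6)
3. B_x = 1  [2·signedArea(BCD) = -24 ∩ EA · BC = -56]
4. B_y = 0  [2·signedArea(BCD) = -24 ∩ EA · BC = -56]
   → B = (1, 0)

B = (1, 0)
E = (-2, 6)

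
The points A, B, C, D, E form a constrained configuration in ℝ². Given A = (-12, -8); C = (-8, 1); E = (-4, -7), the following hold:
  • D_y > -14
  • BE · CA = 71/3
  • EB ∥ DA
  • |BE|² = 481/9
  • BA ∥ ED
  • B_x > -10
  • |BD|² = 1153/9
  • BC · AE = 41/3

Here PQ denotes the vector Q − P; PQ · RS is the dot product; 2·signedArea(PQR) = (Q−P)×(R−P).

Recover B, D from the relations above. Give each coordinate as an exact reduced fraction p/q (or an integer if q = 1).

B = (-28/3, -2)
D = (-20/3, -13)

1. B_x = -28/3  [BE · CA = 71/3 ∩ BC · AE = 41/3]
2. B_y = -2  [BE · CA = 71/3 ∩ BC · AE = 41/3]
   → B = (-28/3, -2)
3. D_x = -20/3  [EB ∥ DA ∩ BA ∥ ED]
4. D_y = -13  [EB ∥ DA ∩ BA ∥ ED]
   → D = (-20/3, -13)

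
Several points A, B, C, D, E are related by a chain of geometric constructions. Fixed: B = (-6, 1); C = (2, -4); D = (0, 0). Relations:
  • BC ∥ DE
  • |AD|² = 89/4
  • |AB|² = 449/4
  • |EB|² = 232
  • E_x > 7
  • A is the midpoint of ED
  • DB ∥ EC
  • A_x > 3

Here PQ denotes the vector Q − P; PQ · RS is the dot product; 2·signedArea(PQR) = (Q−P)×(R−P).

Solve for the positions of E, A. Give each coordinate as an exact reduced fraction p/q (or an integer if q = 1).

1. E_x = 8  [DB ∥ EC ∩ BC ∥ DE]
2. E_y = -5  [DB ∥ EC ∩ BC ∥ DE]
   → E = (8, -5)
3. A_x = 4  [A is the midpoint of ED]
4. A_y = -5/2  [A is the midpoint of ED]
   → A = (4, -5/2)

A = (4, -5/2)
E = (8, -5)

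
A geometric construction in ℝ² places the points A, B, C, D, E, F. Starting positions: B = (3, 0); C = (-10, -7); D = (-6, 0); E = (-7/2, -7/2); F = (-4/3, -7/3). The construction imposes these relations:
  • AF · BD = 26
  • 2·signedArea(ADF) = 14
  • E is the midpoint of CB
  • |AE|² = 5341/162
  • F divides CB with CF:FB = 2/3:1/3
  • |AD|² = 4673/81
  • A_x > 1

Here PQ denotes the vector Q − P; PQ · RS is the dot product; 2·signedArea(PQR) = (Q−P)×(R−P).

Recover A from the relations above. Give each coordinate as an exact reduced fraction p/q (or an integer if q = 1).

A = (14/9, -7/9)

1. A_x = 14/9  [AF · BD = 26 ∩ 2·signedArea(ADF) = 14]
2. A_y = -7/9  [AF · BD = 26 ∩ 2·signedArea(ADF) = 14]
   → A = (14/9, -7/9)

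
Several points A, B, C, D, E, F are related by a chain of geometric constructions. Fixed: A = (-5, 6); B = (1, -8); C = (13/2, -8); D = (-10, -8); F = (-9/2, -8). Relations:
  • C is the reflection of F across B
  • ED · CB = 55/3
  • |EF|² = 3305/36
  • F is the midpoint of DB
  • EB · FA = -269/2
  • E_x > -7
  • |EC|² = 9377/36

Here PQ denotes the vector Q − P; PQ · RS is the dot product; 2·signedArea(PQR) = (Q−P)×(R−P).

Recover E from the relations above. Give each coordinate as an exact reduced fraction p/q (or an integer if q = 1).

1. E_x = -20/3  [EB · FA = -269/2 ∩ ED · CB = 55/3]
2. E_y = 4/3  [EB · FA = -269/2 ∩ ED · CB = 55/3]
   → E = (-20/3, 4/3)

E = (-20/3, 4/3)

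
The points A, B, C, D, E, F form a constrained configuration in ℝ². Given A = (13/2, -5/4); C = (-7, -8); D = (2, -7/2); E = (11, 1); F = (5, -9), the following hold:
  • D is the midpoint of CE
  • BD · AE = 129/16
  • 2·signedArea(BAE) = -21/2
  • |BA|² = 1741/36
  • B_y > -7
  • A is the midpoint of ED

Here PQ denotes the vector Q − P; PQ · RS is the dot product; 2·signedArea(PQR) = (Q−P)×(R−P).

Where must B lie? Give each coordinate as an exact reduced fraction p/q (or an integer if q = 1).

1. B_x = 3/2  [2·signedArea(BAE) = -21/2 ∩ BD · AE = 129/16]
2. B_y = -73/12  [2·signedArea(BAE) = -21/2 ∩ BD · AE = 129/16]
   → B = (3/2, -73/12)

B = (3/2, -73/12)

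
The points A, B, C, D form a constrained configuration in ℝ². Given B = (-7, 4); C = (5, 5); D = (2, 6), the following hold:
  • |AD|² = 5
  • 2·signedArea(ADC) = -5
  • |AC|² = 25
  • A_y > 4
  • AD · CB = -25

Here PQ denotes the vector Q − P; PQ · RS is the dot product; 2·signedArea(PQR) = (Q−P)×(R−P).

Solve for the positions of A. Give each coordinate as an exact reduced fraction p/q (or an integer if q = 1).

A = (0, 5)

1. A_x = 0  [AD · CB = -25 ∩ 2·signedArea(ADC) = -5]
2. A_y = 5  [AD · CB = -25 ∩ 2·signedArea(ADC) = -5]
   → A = (0, 5)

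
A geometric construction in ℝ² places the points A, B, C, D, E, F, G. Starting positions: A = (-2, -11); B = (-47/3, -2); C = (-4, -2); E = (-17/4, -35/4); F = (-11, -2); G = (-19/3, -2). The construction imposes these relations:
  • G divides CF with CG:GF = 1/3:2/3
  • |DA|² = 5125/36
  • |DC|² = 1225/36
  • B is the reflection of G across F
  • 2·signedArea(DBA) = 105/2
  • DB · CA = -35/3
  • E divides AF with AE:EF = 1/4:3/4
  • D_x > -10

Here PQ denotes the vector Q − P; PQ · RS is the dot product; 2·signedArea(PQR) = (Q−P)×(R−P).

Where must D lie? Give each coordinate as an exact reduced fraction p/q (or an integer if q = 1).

D = (-59/6, -2)

1. D_x = -59/6  [DB · CA = -35/3 ∩ 2·signedArea(DBA) = 105/2]
2. D_y = -2  [DB · CA = -35/3 ∩ 2·signedArea(DBA) = 105/2]
   → D = (-59/6, -2)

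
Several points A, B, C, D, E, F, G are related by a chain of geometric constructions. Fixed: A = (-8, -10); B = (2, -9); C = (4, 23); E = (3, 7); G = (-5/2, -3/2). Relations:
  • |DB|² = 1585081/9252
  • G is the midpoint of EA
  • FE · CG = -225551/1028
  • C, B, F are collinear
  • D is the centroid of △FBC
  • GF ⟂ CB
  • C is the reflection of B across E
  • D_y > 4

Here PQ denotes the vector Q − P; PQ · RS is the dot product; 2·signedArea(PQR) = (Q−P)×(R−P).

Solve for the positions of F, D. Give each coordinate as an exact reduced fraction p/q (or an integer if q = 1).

D = (4343/1542, 3133/771)
F = (1259/514, -465/257)

1. F_x = 1259/514  [C, B, F are collinear ∩ GF ⟂ CB]
2. F_y = -465/257  [C, B, F are collinear ∩ GF ⟂ CB]
   → F = (1259/514, -465/257)
3. D_x = 4343/1542  [D is the centroid of △FBC]
4. D_y = 3133/771  [D is the centroid of △FBC]
   → D = (4343/1542, 3133/771)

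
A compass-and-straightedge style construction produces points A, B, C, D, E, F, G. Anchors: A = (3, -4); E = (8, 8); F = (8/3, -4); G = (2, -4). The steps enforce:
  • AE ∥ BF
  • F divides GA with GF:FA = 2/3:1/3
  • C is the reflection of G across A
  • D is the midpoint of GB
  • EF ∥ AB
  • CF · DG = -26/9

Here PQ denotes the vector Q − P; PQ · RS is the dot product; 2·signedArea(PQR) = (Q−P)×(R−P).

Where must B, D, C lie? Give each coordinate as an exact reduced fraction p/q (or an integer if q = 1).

B = (-7/3, -16)
C = (4, -4)
D = (-1/6, -10)

1. B_x = -7/3  [AE ∥ BF ∩ EF ∥ AB]
2. B_y = -16  [AE ∥ BF ∩ EF ∥ AB]
   → B = (-7/3, -16)
3. D_x = -1/6  [D is the midpoint of GB]
4. D_y = -10  [D is the midpoint of GB]
   → D = (-1/6, -10)
5. C_x = 4  [C is the reflection of G across A]
6. C_y = -4  [C is the reflection of G across A]
   → C = (4, -4)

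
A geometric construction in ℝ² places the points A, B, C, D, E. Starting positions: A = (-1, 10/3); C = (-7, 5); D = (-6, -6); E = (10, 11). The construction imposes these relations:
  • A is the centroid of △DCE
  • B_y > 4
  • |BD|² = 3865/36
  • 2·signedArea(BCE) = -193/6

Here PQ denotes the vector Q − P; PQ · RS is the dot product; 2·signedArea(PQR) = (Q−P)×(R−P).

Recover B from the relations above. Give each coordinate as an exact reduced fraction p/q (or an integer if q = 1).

1. B_x = -4  [line -6·x + 17·y + -569/6 = 0 ∩ |BD|² = 3865/36]
2. B_y = 25/6  [line -6·x + 17·y + -569/6 = 0 ∩ |BD|² = 3865/36]
   → B = (-4, 25/6)

B = (-4, 25/6)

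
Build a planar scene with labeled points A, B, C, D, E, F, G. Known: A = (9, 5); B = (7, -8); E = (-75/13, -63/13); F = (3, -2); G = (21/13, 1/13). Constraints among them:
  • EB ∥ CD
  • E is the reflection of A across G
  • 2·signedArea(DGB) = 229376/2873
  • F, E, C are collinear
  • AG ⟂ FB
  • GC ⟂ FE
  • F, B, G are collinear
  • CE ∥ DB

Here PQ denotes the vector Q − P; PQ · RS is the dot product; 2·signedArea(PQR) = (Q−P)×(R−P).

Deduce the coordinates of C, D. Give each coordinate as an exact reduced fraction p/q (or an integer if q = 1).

1. C_x = 33861/14365  [F, E, C are collinear ∩ GC ⟂ FE]
2. C_y = -31727/14365  [F, E, C are collinear ∩ GC ⟂ FE]
   → C = (33861/14365, -31727/14365)
3. D_x = 217291/14365  [CE ∥ DB ∩ EB ∥ CD]
4. D_y = -77032/14365  [CE ∥ DB ∩ EB ∥ CD]
   → D = (217291/14365, -77032/14365)

C = (33861/14365, -31727/14365)
D = (217291/14365, -77032/14365)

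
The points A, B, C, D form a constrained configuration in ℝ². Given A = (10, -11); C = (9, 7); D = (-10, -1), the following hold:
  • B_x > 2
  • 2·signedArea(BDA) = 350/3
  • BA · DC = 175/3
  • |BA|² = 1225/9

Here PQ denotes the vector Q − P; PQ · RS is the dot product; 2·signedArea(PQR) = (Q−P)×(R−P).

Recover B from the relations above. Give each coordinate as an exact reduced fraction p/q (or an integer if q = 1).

1. B_x = 3  [BA · DC = 175/3 ∩ 2·signedArea(BDA) = 350/3]
2. B_y = -5/3  [BA · DC = 175/3 ∩ 2·signedArea(BDA) = 350/3]
   → B = (3, -5/3)

B = (3, -5/3)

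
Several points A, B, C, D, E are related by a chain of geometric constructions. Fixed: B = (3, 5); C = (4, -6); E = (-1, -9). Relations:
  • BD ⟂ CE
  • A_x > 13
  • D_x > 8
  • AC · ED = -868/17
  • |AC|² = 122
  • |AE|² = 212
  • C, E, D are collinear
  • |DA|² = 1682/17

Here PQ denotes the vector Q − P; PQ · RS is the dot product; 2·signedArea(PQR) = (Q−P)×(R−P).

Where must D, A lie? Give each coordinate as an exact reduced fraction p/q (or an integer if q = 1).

1. D_x = 138/17  [C, E, D are collinear ∩ BD ⟂ CE]
2. D_y = -60/17  [C, E, D are collinear ∩ BD ⟂ CE]
   → D = (138/17, -60/17)
3. A_x = 225/17  [line -155/17·x + -93/17·y + 930/17 = 0 ∩ |AC|² = 122]
4. A_y = -205/17  [line -155/17·x + -93/17·y + 930/17 = 0 ∩ |AC|² = 122]
   → A = (225/17, -205/17)

A = (225/17, -205/17)
D = (138/17, -60/17)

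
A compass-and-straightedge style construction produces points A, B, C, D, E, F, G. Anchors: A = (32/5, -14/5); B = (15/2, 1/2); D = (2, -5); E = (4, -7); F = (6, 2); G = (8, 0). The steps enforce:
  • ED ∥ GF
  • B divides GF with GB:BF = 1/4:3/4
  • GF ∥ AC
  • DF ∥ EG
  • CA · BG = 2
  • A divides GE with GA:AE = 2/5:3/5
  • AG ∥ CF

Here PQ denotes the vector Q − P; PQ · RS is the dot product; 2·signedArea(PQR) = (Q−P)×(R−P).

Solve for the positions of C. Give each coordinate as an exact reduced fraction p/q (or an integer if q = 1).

C = (22/5, -4/5)

1. C_x = 22/5  [AG ∥ CF ∩ GF ∥ AC]
2. C_y = -4/5  [AG ∥ CF ∩ GF ∥ AC]
   → C = (22/5, -4/5)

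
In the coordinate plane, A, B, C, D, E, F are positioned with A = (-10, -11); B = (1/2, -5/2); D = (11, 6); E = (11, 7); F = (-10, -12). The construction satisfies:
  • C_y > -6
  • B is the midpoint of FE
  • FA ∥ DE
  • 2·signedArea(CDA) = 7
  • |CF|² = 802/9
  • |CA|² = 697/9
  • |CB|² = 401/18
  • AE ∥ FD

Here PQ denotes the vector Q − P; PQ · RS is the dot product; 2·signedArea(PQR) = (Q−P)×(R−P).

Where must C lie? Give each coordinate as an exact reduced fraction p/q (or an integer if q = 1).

1. C_x = -3  [line 17·x + -21·y + -68 = 0 ∩ |CA|² = 697/9]
2. C_y = -17/3  [line 17·x + -21·y + -68 = 0 ∩ |CA|² = 697/9]
   → C = (-3, -17/3)

C = (-3, -17/3)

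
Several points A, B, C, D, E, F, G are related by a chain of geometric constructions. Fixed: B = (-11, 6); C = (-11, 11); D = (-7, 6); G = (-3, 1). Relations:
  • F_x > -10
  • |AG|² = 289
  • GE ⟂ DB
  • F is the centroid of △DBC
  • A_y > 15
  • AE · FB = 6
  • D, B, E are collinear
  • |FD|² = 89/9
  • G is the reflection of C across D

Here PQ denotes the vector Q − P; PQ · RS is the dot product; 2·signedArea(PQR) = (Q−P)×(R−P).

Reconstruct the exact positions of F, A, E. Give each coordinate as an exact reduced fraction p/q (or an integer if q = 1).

1. F_x = -29/3  [F is the centroid of △DBC]
2. F_y = 23/3  [F is the centroid of △DBC]
   → F = (-29/3, 23/3)
3. E_x = -3  [D, B, E are collinear ∩ GE ⟂ DB]
4. E_y = 6  [D, B, E are collinear ∩ GE ⟂ DB]
   → E = (-3, 6)
5. A_x = -11  [line 4/3·x + 5/3·y + -12 = 0 ∩ |AG|² = 289]
6. A_y = 16  [line 4/3·x + 5/3·y + -12 = 0 ∩ |AG|² = 289]
   → A = (-11, 16)

A = (-11, 16)
E = (-3, 6)
F = (-29/3, 23/3)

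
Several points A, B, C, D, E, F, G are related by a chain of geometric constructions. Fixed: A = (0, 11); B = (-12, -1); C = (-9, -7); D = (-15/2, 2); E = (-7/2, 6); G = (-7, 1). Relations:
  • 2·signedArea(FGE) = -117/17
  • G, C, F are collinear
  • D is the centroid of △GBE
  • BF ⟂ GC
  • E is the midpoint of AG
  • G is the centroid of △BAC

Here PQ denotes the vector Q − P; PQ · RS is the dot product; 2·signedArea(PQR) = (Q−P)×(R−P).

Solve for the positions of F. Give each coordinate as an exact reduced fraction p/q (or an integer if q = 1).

F = (-132/17, -35/17)

1. F_x = -132/17  [G, C, F are collinear ∩ BF ⟂ GC]
2. F_y = -35/17  [G, C, F are collinear ∩ BF ⟂ GC]
   → F = (-132/17, -35/17)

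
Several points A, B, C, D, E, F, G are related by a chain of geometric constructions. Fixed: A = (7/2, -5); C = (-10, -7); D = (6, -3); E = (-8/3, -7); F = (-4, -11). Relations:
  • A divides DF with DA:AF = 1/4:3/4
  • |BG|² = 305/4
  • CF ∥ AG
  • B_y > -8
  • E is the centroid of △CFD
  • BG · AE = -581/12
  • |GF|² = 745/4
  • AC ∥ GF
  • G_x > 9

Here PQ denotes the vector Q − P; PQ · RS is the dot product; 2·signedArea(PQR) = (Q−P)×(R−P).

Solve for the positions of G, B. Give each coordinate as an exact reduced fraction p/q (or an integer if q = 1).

1. G_x = 19/2  [AC ∥ GF ∩ CF ∥ AG]
2. G_y = -9  [AC ∥ GF ∩ CF ∥ AG]
   → G = (19/2, -9)
3. B_x = 1  [line 37/6·x + 2·y + 47/6 = 0 ∩ |BG|² = 305/4]
4. B_y = -7  [line 37/6·x + 2·y + 47/6 = 0 ∩ |BG|² = 305/4]
   → B = (1, -7)

B = (1, -7)
G = (19/2, -9)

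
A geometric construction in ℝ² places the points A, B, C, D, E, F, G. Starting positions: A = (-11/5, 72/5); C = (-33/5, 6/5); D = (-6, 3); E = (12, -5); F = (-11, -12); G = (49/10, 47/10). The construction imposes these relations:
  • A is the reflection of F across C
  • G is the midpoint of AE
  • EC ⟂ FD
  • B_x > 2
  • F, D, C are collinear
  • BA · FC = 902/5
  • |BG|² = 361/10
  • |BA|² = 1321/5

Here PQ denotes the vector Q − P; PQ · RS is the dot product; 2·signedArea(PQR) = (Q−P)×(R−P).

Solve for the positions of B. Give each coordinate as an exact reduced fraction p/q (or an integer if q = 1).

B = (3, -1)

1. B_x = 3  [line -22/5·x + -66/5·y + 0 = 0 ∩ |BG|² = 361/10]
2. B_y = -1  [line -22/5·x + -66/5·y + 0 = 0 ∩ |BG|² = 361/10]
   → B = (3, -1)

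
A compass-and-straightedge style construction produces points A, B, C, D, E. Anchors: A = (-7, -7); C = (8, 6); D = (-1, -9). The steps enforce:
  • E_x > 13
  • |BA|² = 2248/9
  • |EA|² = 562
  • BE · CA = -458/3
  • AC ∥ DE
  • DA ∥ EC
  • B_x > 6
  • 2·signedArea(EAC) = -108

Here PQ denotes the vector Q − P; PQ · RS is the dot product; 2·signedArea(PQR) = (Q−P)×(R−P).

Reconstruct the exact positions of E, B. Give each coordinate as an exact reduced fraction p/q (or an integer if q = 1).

B = (7, 1/3)
E = (14, 4)

1. E_x = 14  [DA ∥ EC ∩ AC ∥ DE]
2. E_y = 4  [DA ∥ EC ∩ AC ∥ DE]
   → E = (14, 4)
3. B_x = 7  [line 15·x + 13·y + -328/3 = 0 ∩ |BA|² = 2248/9]
4. B_y = 1/3  [line 15·x + 13·y + -328/3 = 0 ∩ |BA|² = 2248/9]
   → B = (7, 1/3)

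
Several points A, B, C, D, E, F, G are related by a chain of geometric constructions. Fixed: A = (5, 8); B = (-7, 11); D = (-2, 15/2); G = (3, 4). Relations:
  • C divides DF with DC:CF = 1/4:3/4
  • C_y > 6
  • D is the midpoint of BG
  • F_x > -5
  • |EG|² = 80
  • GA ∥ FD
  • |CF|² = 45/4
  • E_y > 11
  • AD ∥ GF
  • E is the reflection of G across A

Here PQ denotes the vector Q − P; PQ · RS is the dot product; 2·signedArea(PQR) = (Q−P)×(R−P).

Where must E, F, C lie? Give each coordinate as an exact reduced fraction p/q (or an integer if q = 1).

1. E_x = 7  [E is the reflection of G across A]
2. E_y = 12  [E is the reflection of G across A]
   → E = (7, 12)
3. F_x = -4  [GA ∥ FD ∩ AD ∥ GF]
4. F_y = 7/2  [GA ∥ FD ∩ AD ∥ GF]
   → F = (-4, 7/2)
5. C_x = -5/2  [C divides DF with DC:CF = 1/4:3/4]
6. C_y = 13/2  [C divides DF with DC:CF = 1/4:3/4]
   → C = (-5/2, 13/2)

C = (-5/2, 13/2)
E = (7, 12)
F = (-4, 7/2)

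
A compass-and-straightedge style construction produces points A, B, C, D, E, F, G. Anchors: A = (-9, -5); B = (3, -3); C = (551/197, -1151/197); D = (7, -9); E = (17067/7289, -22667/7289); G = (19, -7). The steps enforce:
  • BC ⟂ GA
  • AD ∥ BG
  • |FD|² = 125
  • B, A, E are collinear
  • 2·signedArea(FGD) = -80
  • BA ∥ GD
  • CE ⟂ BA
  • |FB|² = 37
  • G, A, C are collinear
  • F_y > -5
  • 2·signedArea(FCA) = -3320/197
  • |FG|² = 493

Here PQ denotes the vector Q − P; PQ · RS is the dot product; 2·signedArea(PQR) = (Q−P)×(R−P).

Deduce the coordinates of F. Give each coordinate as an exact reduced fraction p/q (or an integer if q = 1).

1. F_x = -3  [2·signedArea(FGD) = -80 ∩ 2·signedArea(FCA) = -3320/197]
2. F_y = -4  [2·signedArea(FGD) = -80 ∩ 2·signedArea(FCA) = -3320/197]
   → F = (-3, -4)

F = (-3, -4)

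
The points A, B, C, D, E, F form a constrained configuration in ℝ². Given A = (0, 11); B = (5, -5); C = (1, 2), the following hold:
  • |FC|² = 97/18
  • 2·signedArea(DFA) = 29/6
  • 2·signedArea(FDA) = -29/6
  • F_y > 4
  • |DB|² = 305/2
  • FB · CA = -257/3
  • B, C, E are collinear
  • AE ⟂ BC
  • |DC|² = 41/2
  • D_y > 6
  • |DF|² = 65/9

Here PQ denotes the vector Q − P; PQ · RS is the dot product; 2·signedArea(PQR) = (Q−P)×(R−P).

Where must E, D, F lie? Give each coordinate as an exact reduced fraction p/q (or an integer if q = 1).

D = (1/2, 13/2)
E = (-203/65, 599/65)
F = (11/6, 25/6)

1. E_x = -203/65  [B, C, E are collinear ∩ AE ⟂ BC]
2. E_y = 599/65  [B, C, E are collinear ∩ AE ⟂ BC]
   → E = (-203/65, 599/65)
3. F_x = 11/6  [line 1·x + -9·y + 107/3 = 0 ∩ |FC|² = 97/18]
4. F_y = 25/6  [line 1·x + -9·y + 107/3 = 0 ∩ |FC|² = 97/18]
   → F = (11/6, 25/6)
5. D_x = 1/2  [line -41/6·x + -11/6·y + 46/3 = 0 ∩ |DC|² = 41/2]
6. D_y = 13/2  [line -41/6·x + -11/6·y + 46/3 = 0 ∩ |DC|² = 41/2]
   → D = (1/2, 13/2)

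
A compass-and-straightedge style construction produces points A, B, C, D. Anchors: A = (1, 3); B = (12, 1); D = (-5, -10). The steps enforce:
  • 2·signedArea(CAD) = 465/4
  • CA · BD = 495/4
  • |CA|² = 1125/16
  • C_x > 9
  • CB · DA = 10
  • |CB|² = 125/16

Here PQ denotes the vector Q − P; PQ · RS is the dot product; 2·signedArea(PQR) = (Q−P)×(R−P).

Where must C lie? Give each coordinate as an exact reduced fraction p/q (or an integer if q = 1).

1. C_x = 37/4  [2·signedArea(CAD) = 465/4 ∩ CA · BD = 495/4]
2. C_y = 3/2  [2·signedArea(CAD) = 465/4 ∩ CA · BD = 495/4]
   → C = (37/4, 3/2)

C = (37/4, 3/2)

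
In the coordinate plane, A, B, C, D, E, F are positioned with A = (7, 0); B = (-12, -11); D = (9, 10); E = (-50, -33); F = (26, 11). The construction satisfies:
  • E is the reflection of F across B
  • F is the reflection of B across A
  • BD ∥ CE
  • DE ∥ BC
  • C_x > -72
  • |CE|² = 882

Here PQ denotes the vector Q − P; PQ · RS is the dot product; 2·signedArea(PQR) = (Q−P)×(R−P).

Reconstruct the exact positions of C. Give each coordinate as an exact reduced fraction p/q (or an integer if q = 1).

C = (-71, -54)

1. C_x = -71  [BD ∥ CE ∩ DE ∥ BC]
2. C_y = -54  [BD ∥ CE ∩ DE ∥ BC]
   → C = (-71, -54)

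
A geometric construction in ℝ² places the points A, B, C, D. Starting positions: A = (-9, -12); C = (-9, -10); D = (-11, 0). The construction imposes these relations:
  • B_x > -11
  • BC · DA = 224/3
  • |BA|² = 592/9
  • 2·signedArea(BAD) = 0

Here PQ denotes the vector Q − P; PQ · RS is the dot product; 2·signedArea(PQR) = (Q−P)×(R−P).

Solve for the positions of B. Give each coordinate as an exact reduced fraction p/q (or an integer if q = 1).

1. B_x = -31/3  [2·signedArea(BAD) = 0 ∩ BC · DA = 224/3]
2. B_y = -4  [2·signedArea(BAD) = 0 ∩ BC · DA = 224/3]
   → B = (-31/3, -4)

B = (-31/3, -4)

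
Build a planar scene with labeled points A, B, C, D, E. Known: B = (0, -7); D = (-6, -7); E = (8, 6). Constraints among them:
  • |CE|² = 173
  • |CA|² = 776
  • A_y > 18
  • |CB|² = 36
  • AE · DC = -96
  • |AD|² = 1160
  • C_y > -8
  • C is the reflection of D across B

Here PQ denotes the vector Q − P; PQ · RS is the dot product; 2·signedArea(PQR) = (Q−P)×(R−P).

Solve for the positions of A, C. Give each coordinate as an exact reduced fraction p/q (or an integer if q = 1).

A = (16, 19)
C = (6, -7)

1. C_x = 6  [C is the reflection of D across B]
2. C_y = -7  [C is the reflection of D across B]
   → C = (6, -7)
3. A_x = 16  [AE · DC = -96]
4. A_y = 19  [|AD|² = 1160]
   → A = (16, 19)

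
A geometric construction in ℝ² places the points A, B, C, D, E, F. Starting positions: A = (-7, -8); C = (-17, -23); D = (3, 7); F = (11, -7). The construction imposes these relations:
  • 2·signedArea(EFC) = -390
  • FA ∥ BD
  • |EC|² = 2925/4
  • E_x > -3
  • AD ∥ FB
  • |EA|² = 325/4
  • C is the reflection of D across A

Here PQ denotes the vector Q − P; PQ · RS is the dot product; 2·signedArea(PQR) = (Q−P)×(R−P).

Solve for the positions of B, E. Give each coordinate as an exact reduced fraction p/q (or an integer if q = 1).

B = (21, 8)
E = (-2, -1/2)

1. B_x = 21  [FA ∥ BD ∩ AD ∥ FB]
2. B_y = 8  [FA ∥ BD ∩ AD ∥ FB]
   → B = (21, 8)
3. E_x = -2  [line 16·x + -28·y + 18 = 0 ∩ |EA|² = 325/4]
4. E_y = -1/2  [line 16·x + -28·y + 18 = 0 ∩ |EA|² = 325/4]
   → E = (-2, -1/2)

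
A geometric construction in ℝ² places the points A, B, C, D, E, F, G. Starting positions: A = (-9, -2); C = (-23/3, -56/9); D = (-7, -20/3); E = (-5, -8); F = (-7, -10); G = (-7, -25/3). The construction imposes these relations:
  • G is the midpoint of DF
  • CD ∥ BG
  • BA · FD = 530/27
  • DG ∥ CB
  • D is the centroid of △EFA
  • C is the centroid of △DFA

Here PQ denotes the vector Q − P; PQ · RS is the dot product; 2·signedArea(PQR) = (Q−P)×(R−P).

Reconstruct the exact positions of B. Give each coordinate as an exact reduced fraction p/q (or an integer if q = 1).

B = (-23/3, -71/9)

1. B_x = -23/3  [CD ∥ BG ∩ DG ∥ CB]
2. B_y = -71/9  [CD ∥ BG ∩ DG ∥ CB]
   → B = (-23/3, -71/9)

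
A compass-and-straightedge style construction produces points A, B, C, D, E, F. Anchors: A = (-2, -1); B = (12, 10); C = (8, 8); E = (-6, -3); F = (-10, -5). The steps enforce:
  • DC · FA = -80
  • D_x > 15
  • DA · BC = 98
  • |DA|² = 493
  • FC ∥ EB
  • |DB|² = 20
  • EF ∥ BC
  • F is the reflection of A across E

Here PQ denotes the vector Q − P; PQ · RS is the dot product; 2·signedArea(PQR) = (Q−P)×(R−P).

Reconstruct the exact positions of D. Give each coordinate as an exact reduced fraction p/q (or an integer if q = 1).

D = (16, 12)

1. D_x = 16  [line 4·x + 2·y + -88 = 0 ∩ |DB|² = 20]
2. D_y = 12  [line 4·x + 2·y + -88 = 0 ∩ |DB|² = 20]
   → D = (16, 12)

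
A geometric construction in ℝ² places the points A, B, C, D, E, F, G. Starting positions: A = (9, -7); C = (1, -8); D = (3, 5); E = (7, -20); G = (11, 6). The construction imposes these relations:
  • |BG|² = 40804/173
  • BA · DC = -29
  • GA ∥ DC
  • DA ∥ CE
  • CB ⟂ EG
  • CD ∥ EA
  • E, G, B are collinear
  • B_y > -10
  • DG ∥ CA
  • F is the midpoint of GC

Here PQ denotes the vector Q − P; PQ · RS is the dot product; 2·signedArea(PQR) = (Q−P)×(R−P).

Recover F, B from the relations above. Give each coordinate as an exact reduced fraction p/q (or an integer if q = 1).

B = (1499/173, -1588/173)
F = (6, -1)

1. F_x = 6  [F is the midpoint of GC]
2. F_y = -1  [F is the midpoint of GC]
   → F = (6, -1)
3. B_x = 1499/173  [E, G, B are collinear ∩ CB ⟂ EG]
4. B_y = -1588/173  [E, G, B are collinear ∩ CB ⟂ EG]
   → B = (1499/173, -1588/173)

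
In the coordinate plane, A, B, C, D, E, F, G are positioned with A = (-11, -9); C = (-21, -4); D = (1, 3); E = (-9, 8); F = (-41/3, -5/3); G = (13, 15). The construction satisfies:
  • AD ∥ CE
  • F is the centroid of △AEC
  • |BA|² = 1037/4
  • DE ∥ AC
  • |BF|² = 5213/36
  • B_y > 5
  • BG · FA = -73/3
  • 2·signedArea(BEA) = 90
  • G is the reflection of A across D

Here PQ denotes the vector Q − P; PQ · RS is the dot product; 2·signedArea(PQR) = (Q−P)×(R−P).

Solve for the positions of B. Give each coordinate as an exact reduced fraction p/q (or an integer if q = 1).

B = (-4, 11/2)

1. B_x = -4  [2·signedArea(BEA) = 90 ∩ BG · FA = -73/3]
2. B_y = 11/2  [2·signedArea(BEA) = 90 ∩ BG · FA = -73/3]
   → B = (-4, 11/2)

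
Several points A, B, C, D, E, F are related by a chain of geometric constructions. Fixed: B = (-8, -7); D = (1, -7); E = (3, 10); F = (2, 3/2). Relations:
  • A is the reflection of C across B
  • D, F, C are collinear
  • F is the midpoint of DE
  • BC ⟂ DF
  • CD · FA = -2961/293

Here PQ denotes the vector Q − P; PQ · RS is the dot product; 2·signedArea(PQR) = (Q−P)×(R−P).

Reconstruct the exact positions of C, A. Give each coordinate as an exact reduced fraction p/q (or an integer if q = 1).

1. C_x = 257/293  [D, F, C are collinear ∩ BC ⟂ DF]
2. C_y = -2357/293  [D, F, C are collinear ∩ BC ⟂ DF]
   → C = (257/293, -2357/293)
3. A_x = -4945/293  [A is the reflection of C across B]
4. A_y = -1745/293  [A is the reflection of C across B]
   → A = (-4945/293, -1745/293)

A = (-4945/293, -1745/293)
C = (257/293, -2357/293)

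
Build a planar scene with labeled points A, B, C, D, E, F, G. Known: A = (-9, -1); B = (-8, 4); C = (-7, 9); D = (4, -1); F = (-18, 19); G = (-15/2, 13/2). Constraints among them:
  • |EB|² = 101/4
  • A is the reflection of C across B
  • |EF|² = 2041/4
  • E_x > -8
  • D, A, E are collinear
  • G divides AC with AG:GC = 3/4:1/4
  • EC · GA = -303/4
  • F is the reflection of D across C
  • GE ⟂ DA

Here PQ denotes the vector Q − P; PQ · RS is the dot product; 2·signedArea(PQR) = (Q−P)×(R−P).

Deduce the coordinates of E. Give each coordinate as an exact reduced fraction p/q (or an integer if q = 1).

1. E_x = -15/2  [D, A, E are collinear ∩ GE ⟂ DA]
2. E_y = -1  [D, A, E are collinear ∩ GE ⟂ DA]
   → E = (-15/2, -1)

E = (-15/2, -1)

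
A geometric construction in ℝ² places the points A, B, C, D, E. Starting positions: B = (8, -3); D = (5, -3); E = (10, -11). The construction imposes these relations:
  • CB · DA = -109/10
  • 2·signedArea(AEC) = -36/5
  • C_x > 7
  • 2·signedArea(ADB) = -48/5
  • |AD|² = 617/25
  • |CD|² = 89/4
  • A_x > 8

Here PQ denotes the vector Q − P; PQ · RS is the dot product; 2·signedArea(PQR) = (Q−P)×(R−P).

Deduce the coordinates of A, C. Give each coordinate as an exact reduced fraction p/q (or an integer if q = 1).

A = (44/5, -31/5)
C = (15/2, -7)

1. A_y = -31/5  [2·signedArea(ADB) = -48/5]
2. A_x = 44/5  [|AD|² = 617/25]
   → A = (44/5, -31/5)
3. C_x = 15/2  [2·signedArea(AEC) = -36/5 ∩ CB · DA = -109/10]
4. C_y = -7  [2·signedArea(AEC) = -36/5 ∩ CB · DA = -109/10]
   → C = (15/2, -7)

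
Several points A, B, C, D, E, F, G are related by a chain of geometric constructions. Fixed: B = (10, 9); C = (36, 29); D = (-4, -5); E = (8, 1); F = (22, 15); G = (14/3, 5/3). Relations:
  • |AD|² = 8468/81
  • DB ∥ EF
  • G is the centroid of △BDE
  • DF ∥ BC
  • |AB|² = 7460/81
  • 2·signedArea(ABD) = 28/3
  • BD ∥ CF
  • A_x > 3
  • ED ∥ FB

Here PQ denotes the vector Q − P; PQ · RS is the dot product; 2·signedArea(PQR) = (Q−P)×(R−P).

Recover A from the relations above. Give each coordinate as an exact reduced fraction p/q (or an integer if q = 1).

A = (32/9, 17/9)

1. A_x = 32/9  [line 14·x + -14·y + -70/3 = 0 ∩ |AD|² = 8468/81]
2. A_y = 17/9  [line 14·x + -14·y + -70/3 = 0 ∩ |AD|² = 8468/81]
   → A = (32/9, 17/9)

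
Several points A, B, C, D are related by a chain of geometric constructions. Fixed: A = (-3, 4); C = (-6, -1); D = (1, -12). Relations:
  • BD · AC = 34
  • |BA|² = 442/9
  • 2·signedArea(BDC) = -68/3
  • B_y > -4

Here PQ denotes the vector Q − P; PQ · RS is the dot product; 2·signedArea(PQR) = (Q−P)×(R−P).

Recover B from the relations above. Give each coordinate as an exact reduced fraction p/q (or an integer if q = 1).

B = (-8/3, -3)

1. B_x = -8/3  [2·signedArea(BDC) = -68/3 ∩ BD · AC = 34]
2. B_y = -3  [2·signedArea(BDC) = -68/3 ∩ BD · AC = 34]
   → B = (-8/3, -3)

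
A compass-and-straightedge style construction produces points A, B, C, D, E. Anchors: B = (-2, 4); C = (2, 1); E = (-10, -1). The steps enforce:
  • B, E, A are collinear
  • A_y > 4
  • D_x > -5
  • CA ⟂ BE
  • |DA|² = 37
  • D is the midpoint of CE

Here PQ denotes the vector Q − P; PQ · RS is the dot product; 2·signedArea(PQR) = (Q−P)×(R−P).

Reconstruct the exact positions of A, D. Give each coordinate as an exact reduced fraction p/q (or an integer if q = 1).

1. A_x = -42/89  [B, E, A are collinear ∩ CA ⟂ BE]
2. A_y = 441/89  [B, E, A are collinear ∩ CA ⟂ BE]
   → A = (-42/89, 441/89)
3. D_x = -4  [D is the midpoint of CE]
4. D_y = 0  [D is the midpoint of CE]
   → D = (-4, 0)

A = (-42/89, 441/89)
D = (-4, 0)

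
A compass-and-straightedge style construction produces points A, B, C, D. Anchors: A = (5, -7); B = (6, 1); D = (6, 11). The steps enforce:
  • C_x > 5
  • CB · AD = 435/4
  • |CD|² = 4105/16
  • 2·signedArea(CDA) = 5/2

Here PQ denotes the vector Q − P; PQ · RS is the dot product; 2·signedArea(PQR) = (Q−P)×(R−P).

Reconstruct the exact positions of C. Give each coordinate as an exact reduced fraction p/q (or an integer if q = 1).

1. C_x = 21/4  [2·signedArea(CDA) = 5/2 ∩ CB · AD = 435/4]
2. C_y = -5  [2·signedArea(CDA) = 5/2 ∩ CB · AD = 435/4]
   → C = (21/4, -5)

C = (21/4, -5)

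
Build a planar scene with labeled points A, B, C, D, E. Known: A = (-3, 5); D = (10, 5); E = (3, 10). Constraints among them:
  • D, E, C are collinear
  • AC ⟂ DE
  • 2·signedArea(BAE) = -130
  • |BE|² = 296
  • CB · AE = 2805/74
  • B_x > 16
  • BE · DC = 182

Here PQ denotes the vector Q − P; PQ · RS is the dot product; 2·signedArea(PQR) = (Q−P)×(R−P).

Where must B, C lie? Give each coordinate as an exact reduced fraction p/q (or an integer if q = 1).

1. B_x = 17  [line -5·x + 6·y + 85 = 0 ∩ |BE|² = 296]
2. B_y = 0  [line -5·x + 6·y + 85 = 0 ∩ |BE|² = 296]
   → B = (17, 0)
3. C_x = 103/74  [D, E, C are collinear ∩ AC ⟂ DE]
4. C_y = 825/74  [D, E, C are collinear ∩ AC ⟂ DE]
   → C = (103/74, 825/74)

B = (17, 0)
C = (103/74, 825/74)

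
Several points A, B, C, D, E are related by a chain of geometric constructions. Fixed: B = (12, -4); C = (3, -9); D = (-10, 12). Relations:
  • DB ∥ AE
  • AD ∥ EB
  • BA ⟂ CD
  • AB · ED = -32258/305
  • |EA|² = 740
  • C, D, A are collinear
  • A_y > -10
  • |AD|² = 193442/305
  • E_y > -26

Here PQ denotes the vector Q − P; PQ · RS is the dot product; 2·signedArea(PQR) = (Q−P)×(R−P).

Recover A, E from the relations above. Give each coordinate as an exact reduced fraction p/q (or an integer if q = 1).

A = (993/305, -2871/305)
E = (7703/305, -7751/305)

1. A_x = 993/305  [C, D, A are collinear ∩ BA ⟂ CD]
2. A_y = -2871/305  [C, D, A are collinear ∩ BA ⟂ CD]
   → A = (993/305, -2871/305)
3. E_x = 7703/305  [AD ∥ EB ∩ DB ∥ AE]
4. E_y = -7751/305  [AD ∥ EB ∩ DB ∥ AE]
   → E = (7703/305, -7751/305)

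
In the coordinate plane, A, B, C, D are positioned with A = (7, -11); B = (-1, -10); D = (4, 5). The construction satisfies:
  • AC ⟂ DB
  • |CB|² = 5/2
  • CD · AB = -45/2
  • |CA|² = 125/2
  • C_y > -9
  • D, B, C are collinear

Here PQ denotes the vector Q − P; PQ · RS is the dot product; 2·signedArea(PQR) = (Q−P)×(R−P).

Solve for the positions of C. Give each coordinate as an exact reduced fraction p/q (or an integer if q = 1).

C = (-1/2, -17/2)

1. C_x = -1/2  [D, B, C are collinear ∩ AC ⟂ DB]
2. C_y = -17/2  [D, B, C are collinear ∩ AC ⟂ DB]
   → C = (-1/2, -17/2)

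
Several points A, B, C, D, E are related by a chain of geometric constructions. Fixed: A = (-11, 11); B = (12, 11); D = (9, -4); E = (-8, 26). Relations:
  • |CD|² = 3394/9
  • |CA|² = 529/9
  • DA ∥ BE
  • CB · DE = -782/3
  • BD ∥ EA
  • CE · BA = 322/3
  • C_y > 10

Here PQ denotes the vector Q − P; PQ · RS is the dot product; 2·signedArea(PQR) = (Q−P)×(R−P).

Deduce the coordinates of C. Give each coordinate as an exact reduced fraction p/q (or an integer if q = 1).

C = (-10/3, 11)

1. C_x = -10/3  [CE · BA = 322/3 ∩ CB · DE = -782/3]
2. C_y = 11  [CE · BA = 322/3 ∩ CB · DE = -782/3]
   → C = (-10/3, 11)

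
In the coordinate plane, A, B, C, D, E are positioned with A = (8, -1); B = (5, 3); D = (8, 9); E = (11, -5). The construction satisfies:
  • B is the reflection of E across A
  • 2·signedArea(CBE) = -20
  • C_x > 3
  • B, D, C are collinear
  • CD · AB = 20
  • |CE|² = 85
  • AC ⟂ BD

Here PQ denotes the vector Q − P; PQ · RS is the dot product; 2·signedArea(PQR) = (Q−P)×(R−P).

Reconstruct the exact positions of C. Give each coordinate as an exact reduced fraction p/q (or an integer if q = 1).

1. C_x = 4  [B, D, C are collinear ∩ AC ⟂ BD]
2. C_y = 1  [B, D, C are collinear ∩ AC ⟂ BD]
   → C = (4, 1)

C = (4, 1)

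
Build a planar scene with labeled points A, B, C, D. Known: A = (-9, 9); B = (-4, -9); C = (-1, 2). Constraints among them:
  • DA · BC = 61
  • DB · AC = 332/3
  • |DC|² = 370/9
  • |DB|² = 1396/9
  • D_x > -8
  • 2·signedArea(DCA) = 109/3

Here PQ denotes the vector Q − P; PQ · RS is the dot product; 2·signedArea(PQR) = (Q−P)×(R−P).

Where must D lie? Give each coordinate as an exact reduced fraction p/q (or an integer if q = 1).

D = (-22/3, 3)

1. D_x = -22/3  [DB · AC = 332/3 ∩ 2·signedArea(DCA) = 109/3]
2. D_y = 3  [DB · AC = 332/3 ∩ 2·signedArea(DCA) = 109/3]
   → D = (-22/3, 3)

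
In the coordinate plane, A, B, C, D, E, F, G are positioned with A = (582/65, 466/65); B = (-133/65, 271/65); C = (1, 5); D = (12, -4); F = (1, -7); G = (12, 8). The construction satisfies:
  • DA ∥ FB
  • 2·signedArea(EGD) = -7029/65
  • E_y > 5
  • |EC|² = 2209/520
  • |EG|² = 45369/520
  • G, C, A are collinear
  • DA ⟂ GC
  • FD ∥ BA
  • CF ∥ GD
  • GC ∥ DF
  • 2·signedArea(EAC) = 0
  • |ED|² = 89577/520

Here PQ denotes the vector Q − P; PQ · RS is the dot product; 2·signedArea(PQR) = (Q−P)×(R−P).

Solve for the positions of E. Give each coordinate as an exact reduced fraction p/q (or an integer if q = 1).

1. E_x = 777/260  [2·signedArea(EAC) = 0 ∩ 2·signedArea(EGD) = -7029/65]
2. E_y = 1441/260  [2·signedArea(EAC) = 0 ∩ 2·signedArea(EGD) = -7029/65]
   → E = (777/260, 1441/260)

E = (777/260, 1441/260)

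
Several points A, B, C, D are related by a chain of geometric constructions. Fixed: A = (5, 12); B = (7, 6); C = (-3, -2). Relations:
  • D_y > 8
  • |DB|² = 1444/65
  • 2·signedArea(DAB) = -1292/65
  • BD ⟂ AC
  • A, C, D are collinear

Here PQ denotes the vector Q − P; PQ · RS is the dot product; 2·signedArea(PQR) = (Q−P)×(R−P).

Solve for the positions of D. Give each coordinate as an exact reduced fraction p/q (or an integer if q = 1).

1. D_x = 189/65  [A, C, D are collinear ∩ BD ⟂ AC]
2. D_y = 542/65  [A, C, D are collinear ∩ BD ⟂ AC]
   → D = (189/65, 542/65)

D = (189/65, 542/65)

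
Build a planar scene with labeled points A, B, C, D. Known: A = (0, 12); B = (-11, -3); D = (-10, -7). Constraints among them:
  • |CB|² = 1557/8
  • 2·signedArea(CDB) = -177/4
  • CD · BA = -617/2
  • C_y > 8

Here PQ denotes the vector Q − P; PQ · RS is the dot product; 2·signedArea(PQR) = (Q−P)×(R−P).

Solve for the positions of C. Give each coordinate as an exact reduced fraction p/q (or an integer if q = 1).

1. C_x = -11/4  [CD · BA = -617/2 ∩ 2·signedArea(CDB) = -177/4]
2. C_y = 33/4  [CD · BA = -617/2 ∩ 2·signedArea(CDB) = -177/4]
   → C = (-11/4, 33/4)

C = (-11/4, 33/4)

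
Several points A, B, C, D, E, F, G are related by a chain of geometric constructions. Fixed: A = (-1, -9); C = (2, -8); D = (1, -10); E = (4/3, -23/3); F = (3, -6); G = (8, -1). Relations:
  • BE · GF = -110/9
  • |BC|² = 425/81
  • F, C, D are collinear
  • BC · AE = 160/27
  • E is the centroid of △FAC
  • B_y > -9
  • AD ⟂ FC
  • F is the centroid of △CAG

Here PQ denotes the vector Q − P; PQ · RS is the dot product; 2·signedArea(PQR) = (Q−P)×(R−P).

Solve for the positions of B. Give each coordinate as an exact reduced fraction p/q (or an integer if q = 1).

B = (-2/9, -77/9)

1. B_x = -2/9  [BE · GF = -110/9 ∩ BC · AE = 160/27]
2. B_y = -77/9  [BE · GF = -110/9 ∩ BC · AE = 160/27]
   → B = (-2/9, -77/9)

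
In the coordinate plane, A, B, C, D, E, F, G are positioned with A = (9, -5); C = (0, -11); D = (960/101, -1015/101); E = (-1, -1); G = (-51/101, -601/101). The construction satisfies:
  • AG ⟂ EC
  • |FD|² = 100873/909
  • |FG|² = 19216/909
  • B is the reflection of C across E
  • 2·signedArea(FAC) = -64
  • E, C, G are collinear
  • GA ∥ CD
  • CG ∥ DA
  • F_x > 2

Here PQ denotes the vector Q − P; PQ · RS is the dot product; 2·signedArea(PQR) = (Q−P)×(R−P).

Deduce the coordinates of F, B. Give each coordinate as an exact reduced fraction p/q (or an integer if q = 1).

1. F_x = 7/3  [line 6·x + -9·y + -35 = 0 ∩ |FG|² = 19216/909]
2. F_y = -7/3  [line 6·x + -9·y + -35 = 0 ∩ |FG|² = 19216/909]
   → F = (7/3, -7/3)
3. B_x = -2  [B is the reflection of C across E]
4. B_y = 9  [B is the reflection of C across E]
   → B = (-2, 9)

B = (-2, 9)
F = (7/3, -7/3)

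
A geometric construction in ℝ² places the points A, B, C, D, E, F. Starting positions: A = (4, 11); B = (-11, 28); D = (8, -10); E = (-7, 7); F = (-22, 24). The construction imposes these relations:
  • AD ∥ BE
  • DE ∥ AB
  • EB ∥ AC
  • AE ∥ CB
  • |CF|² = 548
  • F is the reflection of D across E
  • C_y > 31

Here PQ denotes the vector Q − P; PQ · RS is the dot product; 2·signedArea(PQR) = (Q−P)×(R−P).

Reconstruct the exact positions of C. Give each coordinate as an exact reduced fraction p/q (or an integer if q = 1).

1. C_x = 0  [AE ∥ CB ∩ EB ∥ AC]
2. C_y = 32  [AE ∥ CB ∩ EB ∥ AC]
   → C = (0, 32)

C = (0, 32)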